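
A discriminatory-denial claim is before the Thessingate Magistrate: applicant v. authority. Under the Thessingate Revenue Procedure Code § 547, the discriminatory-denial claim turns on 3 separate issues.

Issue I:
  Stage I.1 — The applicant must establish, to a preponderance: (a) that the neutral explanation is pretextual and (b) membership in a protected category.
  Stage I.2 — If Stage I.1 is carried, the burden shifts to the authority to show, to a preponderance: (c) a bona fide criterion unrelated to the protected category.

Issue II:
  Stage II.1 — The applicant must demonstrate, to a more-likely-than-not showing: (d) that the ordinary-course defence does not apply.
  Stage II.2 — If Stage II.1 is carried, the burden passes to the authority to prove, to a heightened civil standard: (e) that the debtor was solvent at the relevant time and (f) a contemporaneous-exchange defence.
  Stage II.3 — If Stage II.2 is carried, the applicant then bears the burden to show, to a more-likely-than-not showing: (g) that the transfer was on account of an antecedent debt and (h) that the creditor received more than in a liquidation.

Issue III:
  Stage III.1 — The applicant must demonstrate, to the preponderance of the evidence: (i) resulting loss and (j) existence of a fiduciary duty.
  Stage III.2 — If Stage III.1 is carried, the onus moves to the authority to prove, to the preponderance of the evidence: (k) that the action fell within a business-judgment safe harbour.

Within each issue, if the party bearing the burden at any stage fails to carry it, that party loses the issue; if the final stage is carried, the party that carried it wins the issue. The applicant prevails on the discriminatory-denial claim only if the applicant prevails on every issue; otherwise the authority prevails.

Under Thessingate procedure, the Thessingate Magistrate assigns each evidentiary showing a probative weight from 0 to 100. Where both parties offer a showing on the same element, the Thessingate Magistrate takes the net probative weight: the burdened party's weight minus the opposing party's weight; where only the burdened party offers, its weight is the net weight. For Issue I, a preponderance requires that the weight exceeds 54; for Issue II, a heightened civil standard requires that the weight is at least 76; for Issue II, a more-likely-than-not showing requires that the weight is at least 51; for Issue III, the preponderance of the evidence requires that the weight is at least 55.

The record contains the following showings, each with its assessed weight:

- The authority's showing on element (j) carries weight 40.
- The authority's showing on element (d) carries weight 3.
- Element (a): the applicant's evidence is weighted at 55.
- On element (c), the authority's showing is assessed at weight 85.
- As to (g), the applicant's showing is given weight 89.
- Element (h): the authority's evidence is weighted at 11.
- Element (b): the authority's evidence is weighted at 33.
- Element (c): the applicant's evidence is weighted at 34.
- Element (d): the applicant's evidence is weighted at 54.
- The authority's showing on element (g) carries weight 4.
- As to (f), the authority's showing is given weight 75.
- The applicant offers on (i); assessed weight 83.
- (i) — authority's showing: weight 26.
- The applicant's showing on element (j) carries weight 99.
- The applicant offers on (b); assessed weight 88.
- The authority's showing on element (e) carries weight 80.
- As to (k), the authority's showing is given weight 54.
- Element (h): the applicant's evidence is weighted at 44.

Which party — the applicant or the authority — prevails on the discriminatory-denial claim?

— Issue I —
Stage I.1 — burden on applicant; standard: a preponderance (weight exceeds 54).
    (a): 55 > 54 [met]
    (b): 88 − 33 = 55 > 54 [met]
  All elements met. The burden passes to the authority.
Stage I.2 — burden on authority; standard: a preponderance (weight exceeds 54).
    (c): 85 − 34 = 51 ≤ 54 [not met]
  Not every element is met, so the authority fails to carry Stage I.2.
The applicant prevails on this issue.
— Issue II —
Stage II.1 (applicant, a more-likely-than-not showing, weight is at least 51): (d) net 54−3=51 ≥ 51 — meets.
  Stage II.1 is satisfied; the onus moves to the authority.
Stage II.2 (authority, a heightened civil standard, weight is at least 76): (e) 80 ≥ 76 — meets; (f) 75 < 76 — fails.
  Not every element is met, so the authority fails to carry Stage II.2.
So the applicant prevails on this issue.
— Issue III —
At Stage III.1 the applicant must meet the preponderance of the evidence (weight is at least 55): on (i) the weight is 83 less the opposing 26 gives net 57, ≥ 55, so (i) meets the standard; on (j) the weight is 99 less the opposing 40 gives net 59, ≥ 55, so (j) meets the standard.
  All elements met. The burden passes to the authority.
At Stage III.2 the authority must meet the preponderance of the evidence (weight is at least 55): on (k) the weight is 54, < 55, so (k) does not meet the standard.
  The authority does not carry Stage III.2.
So the applicant prevails on this issue.
Per-issue: Issue I → applicant; Issue II → applicant; Issue III → applicant. The applicant must prevail on every issue; overall, the applicant prevails.

applicant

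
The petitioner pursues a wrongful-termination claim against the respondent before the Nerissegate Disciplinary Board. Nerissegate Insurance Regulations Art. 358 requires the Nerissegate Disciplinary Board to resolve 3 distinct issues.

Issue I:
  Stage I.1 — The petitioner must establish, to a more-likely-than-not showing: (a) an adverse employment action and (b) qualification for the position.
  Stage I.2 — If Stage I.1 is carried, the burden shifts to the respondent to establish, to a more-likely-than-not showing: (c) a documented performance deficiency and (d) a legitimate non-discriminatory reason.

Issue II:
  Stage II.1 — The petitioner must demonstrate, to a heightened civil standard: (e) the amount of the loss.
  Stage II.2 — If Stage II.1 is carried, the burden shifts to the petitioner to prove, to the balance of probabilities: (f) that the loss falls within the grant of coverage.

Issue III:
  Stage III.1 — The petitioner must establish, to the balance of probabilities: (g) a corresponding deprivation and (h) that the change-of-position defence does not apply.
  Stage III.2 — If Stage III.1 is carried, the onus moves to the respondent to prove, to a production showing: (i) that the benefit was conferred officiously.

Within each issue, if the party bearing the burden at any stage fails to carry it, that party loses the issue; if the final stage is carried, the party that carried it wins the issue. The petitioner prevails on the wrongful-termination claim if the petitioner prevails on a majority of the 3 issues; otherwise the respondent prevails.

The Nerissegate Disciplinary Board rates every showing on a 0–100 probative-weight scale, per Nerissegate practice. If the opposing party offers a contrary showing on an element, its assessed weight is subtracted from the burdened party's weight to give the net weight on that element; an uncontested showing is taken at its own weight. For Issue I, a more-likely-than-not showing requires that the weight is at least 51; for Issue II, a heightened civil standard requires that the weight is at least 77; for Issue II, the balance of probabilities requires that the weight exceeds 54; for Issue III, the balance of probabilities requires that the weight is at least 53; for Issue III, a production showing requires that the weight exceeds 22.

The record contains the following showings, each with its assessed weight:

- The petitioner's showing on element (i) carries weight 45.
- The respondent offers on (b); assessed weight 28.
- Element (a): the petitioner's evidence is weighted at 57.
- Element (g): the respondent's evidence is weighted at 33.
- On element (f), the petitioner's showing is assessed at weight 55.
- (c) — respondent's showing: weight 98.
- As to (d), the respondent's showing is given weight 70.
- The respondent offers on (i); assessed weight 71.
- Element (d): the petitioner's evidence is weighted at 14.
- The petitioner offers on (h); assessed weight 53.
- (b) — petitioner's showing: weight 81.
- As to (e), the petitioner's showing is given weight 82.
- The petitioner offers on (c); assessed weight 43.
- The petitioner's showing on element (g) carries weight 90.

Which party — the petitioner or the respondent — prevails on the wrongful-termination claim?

— Issue I —
Stage I.1 — burden on petitioner; standard: a more-likely-than-not showing (weight is at least 51).
    (a): 57 ≥ 51 [met]
    (b): 81 − 28 = 53 ≥ 51 [met]
  All elements met. The burden passes to the respondent.
Stage I.2 — burden on respondent; standard: a more-likely-than-not showing (weight is at least 51).
    (c): 98 − 43 = 55 ≥ 51 [met]
    (d): 70 − 14 = 56 ≥ 51 [met]
  All elements met at the final stage.
With every stage satisfied, the respondent prevails on this issue.
— Issue II —
Stage II.1 (petitioner, a heightened civil standard, weight is at least 77): (e) 82 ≥ 77 — meets.
  Stage II.1 carried; the burden remains with the petitioner.
Stage II.2 (petitioner, the balance of probabilities, weight exceeds 54): (f) 55 > 54 — meets.
  All elements met at the final stage.
Every stage carried; the petitioner prevails on this issue.
— Issue III —
Stage III.1 (petitioner, the balance of probabilities, weight is at least 53): (g) net 90−33=57 ≥ 53 — meets; (h) 53 ≥ 53 — meets.
  The petitioner carries Stage III.1; the respondent now bears the burden.
Stage III.2 (respondent, a production showing, weight exceeds 22): (i) net 71−45=26 > 22 — meets.
  Stage III.2 carried; the final stage is satisfied.
Every stage carried; the respondent prevails on this issue.
Per-issue: Issue I → respondent; Issue II → petitioner; Issue III → respondent. The petitioner must prevail on a majority of issues; overall, the respondent prevails.

respondent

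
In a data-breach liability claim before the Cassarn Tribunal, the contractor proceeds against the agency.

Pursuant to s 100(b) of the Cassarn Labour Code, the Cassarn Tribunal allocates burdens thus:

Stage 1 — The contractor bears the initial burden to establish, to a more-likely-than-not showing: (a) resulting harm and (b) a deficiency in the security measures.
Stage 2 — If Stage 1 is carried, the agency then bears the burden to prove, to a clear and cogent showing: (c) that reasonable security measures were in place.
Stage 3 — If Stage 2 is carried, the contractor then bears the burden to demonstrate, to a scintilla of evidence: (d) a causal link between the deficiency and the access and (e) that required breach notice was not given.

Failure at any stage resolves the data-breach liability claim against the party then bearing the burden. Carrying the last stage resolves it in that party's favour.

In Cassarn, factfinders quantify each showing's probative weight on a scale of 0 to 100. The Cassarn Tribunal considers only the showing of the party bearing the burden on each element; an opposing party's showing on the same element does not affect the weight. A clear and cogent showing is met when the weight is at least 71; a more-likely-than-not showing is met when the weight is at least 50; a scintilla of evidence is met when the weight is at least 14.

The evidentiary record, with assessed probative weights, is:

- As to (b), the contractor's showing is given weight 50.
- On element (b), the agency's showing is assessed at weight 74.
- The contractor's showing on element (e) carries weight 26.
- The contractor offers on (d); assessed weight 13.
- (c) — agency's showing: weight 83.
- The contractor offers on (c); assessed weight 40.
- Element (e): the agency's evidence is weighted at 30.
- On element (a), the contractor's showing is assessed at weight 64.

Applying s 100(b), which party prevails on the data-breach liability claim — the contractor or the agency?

Stage 1 (contractor, a more-likely-than-not showing, weight is at least 50): (a) 64 ≥ 50 — meets; (b) 50 (agency's 74 disregarded) ≥ 50 — meets.
  Stage 1 is satisfied; the onus moves to the agency.
Stage 2 (agency, a clear and cogent showing, weight is at least 71): (c) 83 (contractor's 40 disregarded) ≥ 71 — meets.
  All elements met. The burden passes to the contractor.
Stage 3 (contractor, a scintilla of evidence, weight is at least 14): (d) 13 < 14 — fails; (e) 26 (agency's 30 disregarded) ≥ 14 — meets.
  Stage 3 not carried; the contractor fails its burden.
The analysis ends at Stage 3; the agency prevails.

agency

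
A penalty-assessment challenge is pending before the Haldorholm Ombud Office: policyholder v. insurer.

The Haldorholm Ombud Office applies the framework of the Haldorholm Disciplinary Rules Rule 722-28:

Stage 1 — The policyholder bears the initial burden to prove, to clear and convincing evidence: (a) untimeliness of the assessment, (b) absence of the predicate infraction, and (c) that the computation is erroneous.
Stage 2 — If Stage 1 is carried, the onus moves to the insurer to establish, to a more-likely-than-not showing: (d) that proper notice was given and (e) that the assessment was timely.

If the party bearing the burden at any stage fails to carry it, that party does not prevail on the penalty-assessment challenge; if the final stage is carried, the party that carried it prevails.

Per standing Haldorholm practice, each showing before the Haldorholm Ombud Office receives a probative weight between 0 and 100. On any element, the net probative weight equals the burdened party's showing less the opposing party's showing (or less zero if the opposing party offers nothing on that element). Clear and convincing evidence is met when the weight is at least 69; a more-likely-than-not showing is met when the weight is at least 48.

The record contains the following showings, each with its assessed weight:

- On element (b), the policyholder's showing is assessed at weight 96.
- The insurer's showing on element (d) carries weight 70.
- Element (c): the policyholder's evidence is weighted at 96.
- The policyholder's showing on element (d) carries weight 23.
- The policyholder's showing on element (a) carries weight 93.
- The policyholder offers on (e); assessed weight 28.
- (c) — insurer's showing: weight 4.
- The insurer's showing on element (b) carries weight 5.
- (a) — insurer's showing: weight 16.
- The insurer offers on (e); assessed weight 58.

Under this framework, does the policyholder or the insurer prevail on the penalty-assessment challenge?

At Stage 1 the policyholder must meet clear and convincing evidence (weight is at least 69): on (a) the weight is 93 less the opposing 16 gives net 77, ≥ 69, so (a) meets the standard; on (b) the weight is 96 less the opposing 5 gives net 91, which does reach 69, so (b) meets the standard; on (c) the weight is 96 less the opposing 4 gives net 92, which does reach 69, so (c) meets the standard.
  Stage 1 carried; the burden shifts to the insurer.
At Stage 2 the insurer must meet a more-likely-than-not showing (weight is at least 48): on (d) the weight is 70 less the opposing 23 gives net 47, < 48, so (d) does not meet the standard; on (e) the weight is 58 less the opposing 28 gives net 30, < 48, so (e) does not meet the standard.
  Stage 2 not carried; the insurer fails its burden.
So the policyholder prevails.

policyholder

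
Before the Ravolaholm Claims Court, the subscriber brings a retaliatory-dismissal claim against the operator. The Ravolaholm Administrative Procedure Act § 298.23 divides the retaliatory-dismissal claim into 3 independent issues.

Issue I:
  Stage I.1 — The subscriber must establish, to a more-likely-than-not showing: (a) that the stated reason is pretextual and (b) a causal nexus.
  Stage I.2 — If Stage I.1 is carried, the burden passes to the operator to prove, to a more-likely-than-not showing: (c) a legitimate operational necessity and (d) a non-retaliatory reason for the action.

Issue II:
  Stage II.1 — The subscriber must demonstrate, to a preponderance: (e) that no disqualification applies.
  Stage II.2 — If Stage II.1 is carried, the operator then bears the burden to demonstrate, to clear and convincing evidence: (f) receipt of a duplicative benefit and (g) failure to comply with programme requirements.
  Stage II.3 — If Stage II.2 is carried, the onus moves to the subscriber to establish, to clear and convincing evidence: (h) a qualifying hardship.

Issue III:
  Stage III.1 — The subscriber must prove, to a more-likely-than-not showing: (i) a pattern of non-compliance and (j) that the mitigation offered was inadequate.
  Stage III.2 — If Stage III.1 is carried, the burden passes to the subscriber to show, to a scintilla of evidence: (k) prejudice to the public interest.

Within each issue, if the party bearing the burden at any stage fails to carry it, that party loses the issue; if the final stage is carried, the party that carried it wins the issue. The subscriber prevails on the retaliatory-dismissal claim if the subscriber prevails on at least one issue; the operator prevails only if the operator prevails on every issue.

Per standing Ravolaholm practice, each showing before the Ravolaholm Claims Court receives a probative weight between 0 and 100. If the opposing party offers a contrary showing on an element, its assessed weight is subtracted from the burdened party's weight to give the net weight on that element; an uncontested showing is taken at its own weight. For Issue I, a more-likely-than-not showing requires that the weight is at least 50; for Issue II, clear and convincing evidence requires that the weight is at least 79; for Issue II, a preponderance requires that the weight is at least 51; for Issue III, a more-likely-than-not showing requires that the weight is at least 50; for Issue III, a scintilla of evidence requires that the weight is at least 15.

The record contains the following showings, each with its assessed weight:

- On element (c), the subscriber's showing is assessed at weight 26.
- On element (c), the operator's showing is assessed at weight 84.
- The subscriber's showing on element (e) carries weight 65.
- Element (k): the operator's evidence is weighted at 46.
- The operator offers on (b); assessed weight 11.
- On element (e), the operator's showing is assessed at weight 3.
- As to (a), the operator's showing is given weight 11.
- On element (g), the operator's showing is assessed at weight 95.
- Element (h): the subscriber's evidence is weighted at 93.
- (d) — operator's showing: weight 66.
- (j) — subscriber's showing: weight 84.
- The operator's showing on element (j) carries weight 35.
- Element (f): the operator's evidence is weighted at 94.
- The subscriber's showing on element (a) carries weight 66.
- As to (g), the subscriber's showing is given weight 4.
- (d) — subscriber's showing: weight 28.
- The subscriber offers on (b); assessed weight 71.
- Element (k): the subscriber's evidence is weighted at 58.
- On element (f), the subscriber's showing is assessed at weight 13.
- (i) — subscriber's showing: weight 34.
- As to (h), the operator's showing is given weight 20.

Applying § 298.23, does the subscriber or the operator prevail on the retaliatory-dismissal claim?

— Issue I —
At Stage I.1 the subscriber must meet a more-likely-than-not showing (weight is at least 50): on (a) the weight is 66 less the opposing 11 gives net 55, which does reach 50, so (a) meets the standard; on (b) the weight is 71 less the opposing 11 gives net 60, ≥ 50, so (b) meets the standard.
  All elements met. The burden passes to the operator.
At Stage I.2 the operator must meet a more-likely-than-not showing (weight is at least 50): on (c) the weight is 84 less the opposing 26 gives net 58, ≥ 50, so (c) meets the standard; on (d) the weight is 66 less the opposing 28 gives net 38, < 50, so (d) does not meet the standard.
  Stage I.2 not carried; the operator fails its burden.
The analysis ends at Stage I.2; the subscriber prevails on this issue.
— Issue II —
Stage II.1 (subscriber, a preponderance, weight is at least 51): (e) net 65−3=62 ≥ 51 — meets.
  The subscriber carries Stage II.1; the operator now bears the burden.
Stage II.2 (operator, clear and convincing evidence, weight is at least 79): (f) net 94−13=81 ≥ 79 — meets; (g) net 95−4=91 ≥ 79 — meets.
  All elements met. The burden passes to the subscriber.
Stage II.3 (subscriber, clear and convincing evidence, weight is at least 79): (h) net 93−20=73 < 79 — fails.
  Not every element is met, so the subscriber fails to carry Stage II.3.
So the operator prevails on this issue.
— Issue III —
At Stage III.1 the subscriber must meet a more-likely-than-not showing (weight is at least 50): on (i) the weight is 34, < 50, so (i) does not meet the standard; on (j) the weight is 84 less the opposing 35 gives net 49, which does not reach 50, so (j) does not meet the standard.
  Not every element is met, so the subscriber fails to carry Stage III.1.
So the operator prevails on this issue.
Per-issue: Issue I → subscriber; Issue II → operator; Issue III → operator. The subscriber must prevail on at least one issue; overall, the subscriber prevails.

subscriber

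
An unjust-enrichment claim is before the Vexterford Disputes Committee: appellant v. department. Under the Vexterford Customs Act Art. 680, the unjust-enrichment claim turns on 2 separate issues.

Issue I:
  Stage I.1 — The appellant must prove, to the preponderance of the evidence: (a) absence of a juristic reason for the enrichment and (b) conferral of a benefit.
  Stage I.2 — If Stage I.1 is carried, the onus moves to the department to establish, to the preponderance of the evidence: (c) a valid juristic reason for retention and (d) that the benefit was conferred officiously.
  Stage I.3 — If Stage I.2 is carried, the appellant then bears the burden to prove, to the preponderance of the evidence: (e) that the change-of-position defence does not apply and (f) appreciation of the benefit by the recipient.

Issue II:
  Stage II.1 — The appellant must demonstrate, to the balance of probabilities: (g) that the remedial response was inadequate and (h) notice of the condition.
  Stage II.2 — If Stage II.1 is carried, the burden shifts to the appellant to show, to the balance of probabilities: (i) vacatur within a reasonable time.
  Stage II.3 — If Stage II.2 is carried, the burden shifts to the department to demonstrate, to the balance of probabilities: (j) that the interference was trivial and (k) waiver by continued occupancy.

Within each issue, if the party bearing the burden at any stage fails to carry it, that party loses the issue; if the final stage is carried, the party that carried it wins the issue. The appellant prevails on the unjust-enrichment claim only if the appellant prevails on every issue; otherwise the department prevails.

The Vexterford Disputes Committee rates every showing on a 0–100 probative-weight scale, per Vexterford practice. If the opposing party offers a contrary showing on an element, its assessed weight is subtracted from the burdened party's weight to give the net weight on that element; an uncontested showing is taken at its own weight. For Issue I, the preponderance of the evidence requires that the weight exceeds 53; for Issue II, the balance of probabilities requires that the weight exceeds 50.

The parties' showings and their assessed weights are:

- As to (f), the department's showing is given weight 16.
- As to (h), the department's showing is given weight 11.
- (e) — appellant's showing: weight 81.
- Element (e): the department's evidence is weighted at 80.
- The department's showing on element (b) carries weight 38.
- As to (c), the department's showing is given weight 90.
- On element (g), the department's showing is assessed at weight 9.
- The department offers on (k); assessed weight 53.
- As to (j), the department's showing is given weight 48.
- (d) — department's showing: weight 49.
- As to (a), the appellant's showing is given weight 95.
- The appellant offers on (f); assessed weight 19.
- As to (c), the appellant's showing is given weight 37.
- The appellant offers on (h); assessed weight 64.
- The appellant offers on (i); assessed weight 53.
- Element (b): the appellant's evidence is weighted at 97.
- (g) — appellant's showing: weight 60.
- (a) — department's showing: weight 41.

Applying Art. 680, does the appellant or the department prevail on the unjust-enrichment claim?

appellant

— Issue I —
At Stage I.1 the appellant must meet the preponderance of the evidence (weight exceeds 53): on (a) the weight is 95 less the opposing 41 gives net 54, which does exceed 53, so (a) meets the standard; on (b) the weight is 97 less the opposing 38 gives net 59, which does exceed 53, so (b) meets the standard.
  Stage I.1 is satisfied; the onus moves to the department.
At Stage I.2 the department must meet the preponderance of the evidence (weight exceeds 53): on (c) the weight is 90 less the opposing 37 gives net 53, which does not exceed 53, so (c) does not meet the standard; on (d) the weight is 49, ≤ 53, so (d) does not meet the standard.
  Stage I.2 not carried; the department fails its burden.
The analysis ends at Stage I.2; the appellant prevails on this issue.
— Issue II —
Stage II.1 — burden on appellant; standard: the balance of probabilities (weight exceeds 50).
    (g): 60 − 9 = 51 > 50 [met]
    (h): 64 − 11 = 53 > 50 [met]
  Stage II.1 is satisfied; the appellant continues to bear the burden.
Stage II.2 — burden on appellant; standard: the balance of probabilities (weight exceeds 50).
    (i): 53 > 50 [met]
  All elements met. The burden passes to the department.
Stage II.3 — burden on department; standard: the balance of probabilities (weight exceeds 50).
    (j): 48 ≤ 50 [not met]
    (k): 53 > 50 [met]
  Stage II.3 not carried; the department fails its burden.
The appellant prevails on this issue.
Per-issue: Issue I → appellant; Issue II → appellant. The appellant must prevail on every issue; overall, the appellant prevails.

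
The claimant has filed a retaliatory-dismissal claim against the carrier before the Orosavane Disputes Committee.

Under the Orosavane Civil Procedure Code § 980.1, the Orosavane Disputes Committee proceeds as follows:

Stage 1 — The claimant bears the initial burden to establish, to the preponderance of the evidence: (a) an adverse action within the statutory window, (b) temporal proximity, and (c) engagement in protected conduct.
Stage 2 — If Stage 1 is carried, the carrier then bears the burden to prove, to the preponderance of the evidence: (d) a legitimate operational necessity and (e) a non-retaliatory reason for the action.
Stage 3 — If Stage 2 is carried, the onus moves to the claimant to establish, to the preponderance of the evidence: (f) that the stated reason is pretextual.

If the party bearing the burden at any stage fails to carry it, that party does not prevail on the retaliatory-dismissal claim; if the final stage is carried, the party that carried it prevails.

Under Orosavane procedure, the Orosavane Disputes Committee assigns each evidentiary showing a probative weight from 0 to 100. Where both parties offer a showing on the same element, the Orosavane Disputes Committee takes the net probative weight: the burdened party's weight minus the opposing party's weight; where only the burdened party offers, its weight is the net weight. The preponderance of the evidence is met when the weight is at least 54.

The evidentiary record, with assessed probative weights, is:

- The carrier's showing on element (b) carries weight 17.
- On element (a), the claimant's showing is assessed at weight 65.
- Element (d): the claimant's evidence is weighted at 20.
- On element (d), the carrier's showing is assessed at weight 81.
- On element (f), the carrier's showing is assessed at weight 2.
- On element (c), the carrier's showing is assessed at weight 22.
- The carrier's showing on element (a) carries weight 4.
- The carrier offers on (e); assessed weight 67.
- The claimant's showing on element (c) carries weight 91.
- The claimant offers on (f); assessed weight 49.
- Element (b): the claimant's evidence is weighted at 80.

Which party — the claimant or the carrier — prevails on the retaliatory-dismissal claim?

carrier

At Stage 1 the claimant must meet the preponderance of the evidence (weight is at least 54): on (a) the weight is 65 less the opposing 4 gives net 61, which does reach 54, so (a) meets the standard; on (b) the weight is 80 less the opposing 17 gives net 63, ≥ 54, so (b) meets the standard; on (c) the weight is 91 less the opposing 22 gives net 69, which does reach 54, so (c) meets the standard.
  All elements met. The burden passes to the carrier.
At Stage 2 the carrier must meet the preponderance of the evidence (weight is at least 54): on (d) the weight is 81 less the opposing 20 gives net 61, ≥ 54, so (d) meets the standard; on (e) the weight is 67, which does reach 54, so (e) meets the standard.
  The carrier carries Stage 2; the claimant now bears the burden.
At Stage 3 the claimant must meet the preponderance of the evidence (weight is at least 54): on (f) the weight is 49 less the opposing 2 gives net 47, < 54, so (f) does not meet the standard.
  Stage 3 not carried; the claimant fails its burden.
The analysis ends at Stage 3; the carrier prevails.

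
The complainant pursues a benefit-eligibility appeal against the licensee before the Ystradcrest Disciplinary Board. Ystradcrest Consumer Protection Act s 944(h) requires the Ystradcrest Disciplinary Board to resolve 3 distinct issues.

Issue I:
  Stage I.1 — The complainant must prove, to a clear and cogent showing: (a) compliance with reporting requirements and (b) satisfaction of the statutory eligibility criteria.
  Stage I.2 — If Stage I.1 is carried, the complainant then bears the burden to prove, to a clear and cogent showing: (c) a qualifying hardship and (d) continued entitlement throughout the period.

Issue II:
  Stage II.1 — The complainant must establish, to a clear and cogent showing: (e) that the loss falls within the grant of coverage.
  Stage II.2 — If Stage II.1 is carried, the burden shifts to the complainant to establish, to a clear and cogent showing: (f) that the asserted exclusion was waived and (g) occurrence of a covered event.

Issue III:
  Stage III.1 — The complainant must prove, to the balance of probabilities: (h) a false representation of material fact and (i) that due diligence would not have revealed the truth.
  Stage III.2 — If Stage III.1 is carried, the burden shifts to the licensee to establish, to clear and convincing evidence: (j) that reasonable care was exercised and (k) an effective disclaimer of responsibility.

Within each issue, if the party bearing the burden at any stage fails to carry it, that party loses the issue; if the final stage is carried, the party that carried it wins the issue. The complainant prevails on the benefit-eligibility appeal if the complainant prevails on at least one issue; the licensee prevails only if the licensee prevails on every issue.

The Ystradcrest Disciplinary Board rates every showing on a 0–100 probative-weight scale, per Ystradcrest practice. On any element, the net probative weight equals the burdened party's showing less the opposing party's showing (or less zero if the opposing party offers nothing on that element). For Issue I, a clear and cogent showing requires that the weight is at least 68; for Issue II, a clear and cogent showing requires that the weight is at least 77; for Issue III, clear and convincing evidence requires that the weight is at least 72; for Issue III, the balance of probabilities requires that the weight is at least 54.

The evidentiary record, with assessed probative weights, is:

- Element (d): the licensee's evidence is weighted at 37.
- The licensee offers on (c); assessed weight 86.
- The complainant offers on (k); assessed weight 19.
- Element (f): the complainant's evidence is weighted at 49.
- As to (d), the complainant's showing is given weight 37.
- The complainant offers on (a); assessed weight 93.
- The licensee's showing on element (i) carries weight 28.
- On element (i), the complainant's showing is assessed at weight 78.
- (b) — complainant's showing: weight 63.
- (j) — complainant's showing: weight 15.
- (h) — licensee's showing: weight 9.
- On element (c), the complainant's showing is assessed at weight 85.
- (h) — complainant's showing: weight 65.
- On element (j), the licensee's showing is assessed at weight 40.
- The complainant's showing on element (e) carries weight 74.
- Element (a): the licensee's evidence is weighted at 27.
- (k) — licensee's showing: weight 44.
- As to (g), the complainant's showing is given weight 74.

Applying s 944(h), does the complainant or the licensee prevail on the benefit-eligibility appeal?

— Issue I —
Stage I.1 (complainant, a clear and cogent showing, weight is at least 68): (a) net 93−27=66 < 68 — fails; (b) 63 < 68 — fails.
  The complainant does not carry Stage I.1.
The analysis ends at Stage I.1; the licensee prevails on this issue.
— Issue II —
Stage II.1 (complainant, a clear and cogent showing, weight is at least 77): (e) 74 < 77 — fails.
  Not every element is met, so the complainant fails to carry Stage II.1.
So the licensee prevails on this issue.
— Issue III —
Stage III.1 — burden on complainant; standard: the balance of probabilities (weight is at least 54).
    (h): 65 − 9 = 56 ≥ 54 [met]
    (i): 78 − 28 = 50 < 54 [not met]
  Not every element is met, so the complainant fails to carry Stage III.1.
The analysis ends at Stage III.1; the licensee prevails on this issue.
Per-issue: Issue I → licensee; Issue II → licensee; Issue III → licensee. The complainant must prevail on at least one issue; overall, the licensee prevails.

licensee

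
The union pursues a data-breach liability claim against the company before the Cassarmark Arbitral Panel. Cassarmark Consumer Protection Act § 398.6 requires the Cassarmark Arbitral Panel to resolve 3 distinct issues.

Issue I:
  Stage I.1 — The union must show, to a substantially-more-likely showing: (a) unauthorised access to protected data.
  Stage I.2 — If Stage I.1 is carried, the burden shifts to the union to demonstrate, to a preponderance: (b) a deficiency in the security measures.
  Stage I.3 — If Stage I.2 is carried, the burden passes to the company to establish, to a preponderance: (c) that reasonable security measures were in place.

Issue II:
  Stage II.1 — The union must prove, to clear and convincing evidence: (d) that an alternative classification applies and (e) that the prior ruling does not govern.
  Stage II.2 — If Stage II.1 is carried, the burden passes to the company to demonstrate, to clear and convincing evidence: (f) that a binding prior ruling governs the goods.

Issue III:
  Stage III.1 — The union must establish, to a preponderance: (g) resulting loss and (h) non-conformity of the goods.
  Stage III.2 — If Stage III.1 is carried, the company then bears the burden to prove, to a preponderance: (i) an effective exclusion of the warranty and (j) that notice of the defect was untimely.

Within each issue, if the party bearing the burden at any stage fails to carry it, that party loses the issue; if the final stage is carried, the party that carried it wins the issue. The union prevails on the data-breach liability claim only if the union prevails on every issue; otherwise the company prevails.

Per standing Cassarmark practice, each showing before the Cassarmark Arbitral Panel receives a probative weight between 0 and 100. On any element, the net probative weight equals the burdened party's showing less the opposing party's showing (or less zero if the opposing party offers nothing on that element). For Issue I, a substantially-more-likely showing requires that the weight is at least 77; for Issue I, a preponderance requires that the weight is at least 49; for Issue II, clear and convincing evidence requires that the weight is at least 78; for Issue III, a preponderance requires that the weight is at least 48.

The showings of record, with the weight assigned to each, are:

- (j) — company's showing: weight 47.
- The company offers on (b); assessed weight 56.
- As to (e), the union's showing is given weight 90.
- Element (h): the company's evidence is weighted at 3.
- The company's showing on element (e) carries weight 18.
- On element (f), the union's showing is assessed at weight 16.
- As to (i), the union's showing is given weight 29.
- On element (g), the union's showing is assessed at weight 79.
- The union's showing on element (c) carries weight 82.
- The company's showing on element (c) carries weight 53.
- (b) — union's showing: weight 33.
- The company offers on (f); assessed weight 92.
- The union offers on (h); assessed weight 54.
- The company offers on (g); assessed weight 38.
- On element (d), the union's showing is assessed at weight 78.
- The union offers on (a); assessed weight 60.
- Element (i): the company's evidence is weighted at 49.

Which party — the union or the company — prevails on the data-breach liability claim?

— Issue I —
Stage I.1 — burden on union; standard: a substantially-more-likely showing (weight is at least 77).
    (a): 60 < 77 [not met]
  Not every element is met, so the union fails to carry Stage I.1.
The analysis ends at Stage I.1; the company prevails on this issue.
— Issue II —
At Stage II.1 the union must meet clear and convincing evidence (weight is at least 78): on (d) the weight is 78, ≥ 78, so (d) meets the standard; on (e) the weight is 90 less the opposing 18 gives net 72, < 78, so (e) does not meet the standard.
  Not every element is met, so the union fails to carry Stage II.1.
So the company prevails on this issue.
— Issue III —
Stage III.1 — burden on union; standard: a preponderance (weight is at least 48).
    (g): 79 − 38 = 41 < 48 [not met]
    (h): 54 − 3 = 51 ≥ 48 [met]
  The union does not carry Stage III.1.
So the company prevails on this issue.
Per-issue: Issue I → company; Issue II → company; Issue III → company. The union must prevail on every issue; overall, the company prevails.

company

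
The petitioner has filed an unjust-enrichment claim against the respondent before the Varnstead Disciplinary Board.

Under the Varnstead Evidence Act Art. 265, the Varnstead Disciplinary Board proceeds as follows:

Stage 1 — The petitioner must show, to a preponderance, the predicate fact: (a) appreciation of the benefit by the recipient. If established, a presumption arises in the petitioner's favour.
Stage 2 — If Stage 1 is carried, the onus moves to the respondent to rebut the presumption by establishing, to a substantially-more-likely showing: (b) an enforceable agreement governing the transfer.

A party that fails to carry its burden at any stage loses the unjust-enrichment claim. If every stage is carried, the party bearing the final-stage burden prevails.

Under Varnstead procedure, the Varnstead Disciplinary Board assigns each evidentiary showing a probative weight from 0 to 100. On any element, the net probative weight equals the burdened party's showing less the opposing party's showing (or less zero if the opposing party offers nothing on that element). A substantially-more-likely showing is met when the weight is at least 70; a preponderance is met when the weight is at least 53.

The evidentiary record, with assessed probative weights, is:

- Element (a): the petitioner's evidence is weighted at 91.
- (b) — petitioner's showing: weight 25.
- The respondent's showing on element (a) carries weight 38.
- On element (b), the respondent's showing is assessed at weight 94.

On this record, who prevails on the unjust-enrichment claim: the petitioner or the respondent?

petitioner

Stage 1 — burden on petitioner; standard: a preponderance (weight is at least 53).
    (a): 91 − 38 = 53 ≥ 53 [met]
  Stage 1 carried; the burden shifts to the respondent.
Stage 2 — burden on respondent; standard: a substantially-more-likely showing (weight is at least 70).
    (b): 94 − 25 = 69 < 70 [not met]
  Stage 2 not carried; the respondent fails its burden.
The analysis ends at Stage 2; the petitioner prevails.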